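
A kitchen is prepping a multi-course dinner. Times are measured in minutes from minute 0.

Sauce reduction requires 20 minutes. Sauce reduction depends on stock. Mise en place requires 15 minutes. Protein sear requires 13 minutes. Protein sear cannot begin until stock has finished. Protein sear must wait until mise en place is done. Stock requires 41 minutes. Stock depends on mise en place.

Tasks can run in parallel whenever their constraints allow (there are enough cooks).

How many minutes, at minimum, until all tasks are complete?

Mise en place can start immediately at minute 0; it finishes at minute 15.
Stock cannot begin until mise en place (finishes minute 15). It runs from minute 15 to 15 + 41 = minute 56.
Sauce reduction cannot begin until stock (finishes minute 56). It runs from minute 56 to 56 + 20 = minute 76.
Protein sear cannot start until stock (finishes minute 56); mise en place (finishes minute 15). The controlling bound is minute 56, so protein sear finishes at 56 + 13 = minute 69.
All tasks are finished once the last one completes. Finish times: Mise en place at 15, Stock at 56, Protein sear at 69, Sauce reduction at 76. The latest is minute 76.

76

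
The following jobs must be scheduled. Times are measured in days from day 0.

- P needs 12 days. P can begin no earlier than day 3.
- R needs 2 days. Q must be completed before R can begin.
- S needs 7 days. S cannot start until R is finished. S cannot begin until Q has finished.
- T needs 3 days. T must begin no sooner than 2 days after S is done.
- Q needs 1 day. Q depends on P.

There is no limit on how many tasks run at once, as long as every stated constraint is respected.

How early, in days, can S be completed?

25

P cannot begin until its own release at day 3. It runs from day 3 to 3 + 12 = day 15.
Q waits on P (finishes day 15), so it starts at day 15 and finishes at 15 + 1 = day 16.
R waits on Q (finishes day 16), so it starts at day 16 and finishes at 16 + 2 = day 18.
S needs all of R (finishes day 18); Q (finishes day 16). That puts its earliest start at day 18; it finishes at 18 + 7 = day 25.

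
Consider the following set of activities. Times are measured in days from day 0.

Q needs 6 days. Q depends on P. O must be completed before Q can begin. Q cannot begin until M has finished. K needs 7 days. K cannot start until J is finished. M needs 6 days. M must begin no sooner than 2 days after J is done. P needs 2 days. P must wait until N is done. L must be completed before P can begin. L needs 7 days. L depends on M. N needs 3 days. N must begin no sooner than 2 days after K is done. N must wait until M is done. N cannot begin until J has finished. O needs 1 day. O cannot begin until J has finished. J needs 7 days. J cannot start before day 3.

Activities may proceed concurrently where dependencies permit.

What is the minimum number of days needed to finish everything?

After its own release at day 3, J can start at day 3 and finishes at day 10.
O waits on J (finishes day 10), so it starts at day 10 and finishes at 10 + 1 = day 11.
After J (finishes day 10, plus 2-day gap → day 12), M can start at day 12 and finishes at day 18.
After M (finishes day 18), L can start at day 18 and finishes at day 25.
K waits on J (finishes day 10), so it starts at day 10 and finishes at 10 + 7 = day 17.
N cannot start until K (finishes day 17, plus 2-day gap → day 19); M (finishes day 18); J (finishes day 10). The controlling bound is day 19, so N finishes at 19 + 3 = day 22.
P cannot start until N (finishes day 22); L (finishes day 25). The controlling bound is day 25, so P finishes at 25 + 2 = day 27.
Q needs all of P (finishes day 27); O (finishes day 11); M (finishes day 18). That puts its earliest start at day 27; it finishes at 27 + 6 = day 33.
All tasks are finished once the last one completes. Finish times: J at 10, K at 17, L at 25, M at 18, N at 22, O at 11, P at 27, Q at 33. The latest is day 33.

33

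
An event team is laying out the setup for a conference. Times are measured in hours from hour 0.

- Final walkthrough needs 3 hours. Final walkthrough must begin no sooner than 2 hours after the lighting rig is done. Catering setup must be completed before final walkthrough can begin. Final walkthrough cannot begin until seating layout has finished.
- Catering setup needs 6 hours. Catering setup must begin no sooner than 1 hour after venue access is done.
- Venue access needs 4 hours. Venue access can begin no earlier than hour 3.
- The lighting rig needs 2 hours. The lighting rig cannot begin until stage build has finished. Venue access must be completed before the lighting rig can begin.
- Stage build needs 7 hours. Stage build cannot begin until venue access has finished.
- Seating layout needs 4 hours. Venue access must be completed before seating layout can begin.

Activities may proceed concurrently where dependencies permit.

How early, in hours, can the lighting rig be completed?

16

After its own release at hour 3, venue access can start at hour 3 and finishes at hour 7.
Stage build waits on venue access (finishes hour 7), so it starts at hour 7 and finishes at 7 + 7 = hour 14.
For the lighting rig: stage build (finishes hour 14); venue access (finishes hour 7). Taking the maximum gives a start of hour 14, and it finishes at 14 + 2 = hour 16.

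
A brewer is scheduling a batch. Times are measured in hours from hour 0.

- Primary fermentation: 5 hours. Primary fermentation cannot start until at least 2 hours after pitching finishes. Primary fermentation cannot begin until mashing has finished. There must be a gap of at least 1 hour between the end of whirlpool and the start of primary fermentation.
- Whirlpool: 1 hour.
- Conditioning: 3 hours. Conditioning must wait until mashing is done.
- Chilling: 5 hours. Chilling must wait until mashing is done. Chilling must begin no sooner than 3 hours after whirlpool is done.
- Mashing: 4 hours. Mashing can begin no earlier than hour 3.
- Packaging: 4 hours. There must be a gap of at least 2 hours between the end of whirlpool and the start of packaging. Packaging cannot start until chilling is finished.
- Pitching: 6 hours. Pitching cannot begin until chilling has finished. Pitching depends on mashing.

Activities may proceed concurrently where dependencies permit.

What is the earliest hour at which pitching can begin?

Whirlpool has no prerequisites, so it starts at hour 0 and finishes at hour 1.
Mashing waits on its own release at hour 3, so it starts at hour 3 and finishes at 3 + 4 = hour 7.
Chilling has to wait for mashing (finishes hour 7); whirlpool (finishes hour 1, plus 3-hour gap → hour 4). The latest of these is hour 7, so chilling runs hour 7 to 7 + 5 = hour 12.
Pitching waits on chilling (finishes hour 12); mashing (finishes hour 7). The latest of these is hour 12, which is the earliest pitching can start.

12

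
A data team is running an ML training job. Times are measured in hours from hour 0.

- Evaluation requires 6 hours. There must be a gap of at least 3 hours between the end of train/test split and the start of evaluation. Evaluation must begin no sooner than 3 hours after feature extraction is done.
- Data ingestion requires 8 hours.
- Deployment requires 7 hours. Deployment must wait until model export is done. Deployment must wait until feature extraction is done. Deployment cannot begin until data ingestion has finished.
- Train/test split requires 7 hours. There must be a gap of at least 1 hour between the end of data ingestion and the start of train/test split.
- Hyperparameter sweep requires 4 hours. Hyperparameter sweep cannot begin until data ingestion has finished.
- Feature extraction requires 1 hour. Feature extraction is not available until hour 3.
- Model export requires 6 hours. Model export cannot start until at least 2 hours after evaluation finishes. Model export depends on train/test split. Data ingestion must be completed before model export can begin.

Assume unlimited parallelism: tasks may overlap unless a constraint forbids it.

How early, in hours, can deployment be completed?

40

After its own release at hour 3, feature extraction can start at hour 3 and finishes at hour 4.
Data ingestion has no prerequisites, so it starts at hour 0 and finishes at hour 8.
Train/test split waits on data ingestion (finishes hour 8, plus 1-hour gap → hour 9), so it starts at hour 9 and finishes at 9 + 7 = hour 16.
For evaluation: train/test split (finishes hour 16, plus 3-hour gap → hour 19); feature extraction (finishes hour 4, plus 3-hour gap → hour 7). Taking the maximum gives a start of hour 19, and it finishes at 19 + 6 = hour 25.
Model export cannot start until evaluation (finishes hour 25, plus 2-hour gap → hour 27); train/test split (finishes hour 16); data ingestion (finishes hour 8). The controlling bound is hour 27, so model export finishes at 27 + 6 = hour 33.
Deployment cannot start until model export (finishes hour 33); feature extraction (finishes hour 4); data ingestion (finishes hour 8). The controlling bound is hour 33, so deployment finishes at 33 + 7 = hour 40.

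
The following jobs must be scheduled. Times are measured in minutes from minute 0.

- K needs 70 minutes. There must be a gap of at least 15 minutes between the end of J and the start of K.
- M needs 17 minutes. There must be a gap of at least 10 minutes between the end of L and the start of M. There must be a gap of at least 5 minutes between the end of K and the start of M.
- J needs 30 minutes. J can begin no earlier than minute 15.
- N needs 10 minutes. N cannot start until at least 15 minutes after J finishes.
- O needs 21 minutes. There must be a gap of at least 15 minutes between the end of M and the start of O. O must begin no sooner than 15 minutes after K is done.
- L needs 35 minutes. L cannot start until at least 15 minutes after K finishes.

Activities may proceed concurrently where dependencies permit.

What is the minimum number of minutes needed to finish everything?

After its own release at minute 15, J can start at minute 15 and finishes at minute 45.
After J (finishes minute 45, plus 15-minute gap → minute 60), N can start at minute 60 and finishes at minute 70.
K cannot begin until J (finishes minute 45, plus 15-minute gap → minute 60). It runs from minute 60 to 60 + 70 = minute 130.
L cannot begin until K (finishes minute 130, plus 15-minute gap → minute 145). It runs from minute 145 to 145 + 35 = minute 180.
M has to wait for L (finishes minute 180, plus 10-minute gap → minute 190); K (finishes minute 130, plus 5-minute gap → minute 135). The latest of these is minute 190, so M runs minute 190 to 190 + 17 = minute 207.
O cannot start until M (finishes minute 207, plus 15-minute gap → minute 222); K (finishes minute 130, plus 15-minute gap → minute 145). The controlling bound is minute 222, so O finishes at 222 + 21 = minute 243.
All tasks are finished once the last one completes. Finish times: J at 45, K at 130, L at 180, M at 207, N at 70, O at 243. The latest is minute 243.

243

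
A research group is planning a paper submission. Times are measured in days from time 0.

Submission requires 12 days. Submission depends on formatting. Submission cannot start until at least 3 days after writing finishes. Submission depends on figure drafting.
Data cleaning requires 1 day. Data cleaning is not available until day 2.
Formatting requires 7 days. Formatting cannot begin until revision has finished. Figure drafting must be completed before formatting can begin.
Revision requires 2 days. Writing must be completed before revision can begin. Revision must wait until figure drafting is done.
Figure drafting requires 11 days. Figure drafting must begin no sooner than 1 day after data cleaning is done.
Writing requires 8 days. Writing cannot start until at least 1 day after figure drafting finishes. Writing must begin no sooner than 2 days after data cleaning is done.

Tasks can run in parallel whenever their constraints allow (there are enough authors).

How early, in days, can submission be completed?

45

After its own release at day 2, data cleaning can start at day 2 and finishes at day 3.
Figure drafting waits on data cleaning (finishes day 3, plus 1-day gap → day 4), so it starts at day 4 and finishes at 4 + 11 = day 15.
Writing cannot start until figure drafting (finishes day 15, plus 1-day gap → day 16); data cleaning (finishes day 3, plus 2-day gap → day 5). The controlling bound is day 16, so writing finishes at 16 + 8 = day 24.
For revision: writing (finishes day 24); figure drafting (finishes day 15). Taking the maximum gives a start of day 24, and it finishes at 24 + 2 = day 26.
Formatting has to wait for revision (finishes day 26); figure drafting (finishes day 15). The latest of these is day 26, so formatting runs day 26 to 26 + 7 = day 33.
For submission: formatting (finishes day 33); writing (finishes day 24, plus 3-day gap → day 27); figure drafting (finishes day 15). Taking the maximum gives a start of day 33, and it finishes at 33 + 12 = day 45.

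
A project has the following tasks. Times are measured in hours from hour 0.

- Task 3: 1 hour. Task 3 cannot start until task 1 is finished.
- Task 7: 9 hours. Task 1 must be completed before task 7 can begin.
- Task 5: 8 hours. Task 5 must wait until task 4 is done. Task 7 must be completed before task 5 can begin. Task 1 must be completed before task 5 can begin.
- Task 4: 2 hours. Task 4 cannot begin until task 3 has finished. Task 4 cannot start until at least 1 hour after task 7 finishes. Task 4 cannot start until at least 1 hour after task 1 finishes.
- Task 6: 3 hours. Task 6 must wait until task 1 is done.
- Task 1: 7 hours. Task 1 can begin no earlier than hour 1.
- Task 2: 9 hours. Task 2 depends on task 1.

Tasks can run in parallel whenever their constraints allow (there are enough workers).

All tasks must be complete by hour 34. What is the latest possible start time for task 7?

Nothing follows task 5; the deadline of hour 34 is its only limit. It must start by 34 − 8 = hour 26.
Task 4 must finish before task 5 (must start by hour 26). With a 2-hour duration, task 4 must start by 26 − 2 = hour 24.
Task 7 must finish in time for task 4 (must start by hour 24, minus 1-hour gap → hour 23); task 5 (must start by hour 26). The tightest is hour 23, so task 7 must start by 23 − 9 = hour 14.

14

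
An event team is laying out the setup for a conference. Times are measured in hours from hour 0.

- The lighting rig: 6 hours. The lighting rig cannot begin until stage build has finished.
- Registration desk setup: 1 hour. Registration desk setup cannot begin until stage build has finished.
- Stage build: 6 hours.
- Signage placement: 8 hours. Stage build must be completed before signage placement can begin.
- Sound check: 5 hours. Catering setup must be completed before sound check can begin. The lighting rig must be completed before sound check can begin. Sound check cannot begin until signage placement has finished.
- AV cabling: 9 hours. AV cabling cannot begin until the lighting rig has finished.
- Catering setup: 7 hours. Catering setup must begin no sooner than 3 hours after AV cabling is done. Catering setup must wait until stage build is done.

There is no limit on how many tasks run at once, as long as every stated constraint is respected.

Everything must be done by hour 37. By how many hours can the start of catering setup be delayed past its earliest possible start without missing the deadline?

Stage build has no prerequisites, so it starts at hour 0 and finishes at hour 6.
The lighting rig waits on stage build (finishes hour 6), so it starts at hour 6 and finishes at 6 + 6 = hour 12.
AV cabling cannot begin until the lighting rig (finishes hour 12). It runs from hour 12 to 12 + 9 = hour 21.
For catering setup: AV cabling (finishes hour 21, plus 3-hour gap → hour 24); stage build (finishes hour 6). Taking the maximum gives a start of hour 24, and it finishes at 24 + 7 = hour 31.

Working backward from the deadline:
Sound check has no dependents, so it just needs to finish by hour 37. Starting by 37 − 5 = hour 32 achieves that.
Catering setup feeds into sound check (must start by hour 32); so catering setup must finish by hour 32 and therefore start by hour 25.
So catering setup can start as early as hour 24 and as late as hour 25, giving 25 − 24 = 1 hour of slack.

1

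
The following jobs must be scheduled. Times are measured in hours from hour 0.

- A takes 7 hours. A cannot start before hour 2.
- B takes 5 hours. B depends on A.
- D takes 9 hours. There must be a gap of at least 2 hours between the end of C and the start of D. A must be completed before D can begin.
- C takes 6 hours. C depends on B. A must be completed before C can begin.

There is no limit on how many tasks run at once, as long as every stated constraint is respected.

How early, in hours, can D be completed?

A cannot begin until its own release at hour 2. It runs from hour 2 to 2 + 7 = hour 9.
After A (finishes hour 9), B can start at hour 9 and finishes at hour 14.
C cannot start until B (finishes hour 14); A (finishes hour 9). The controlling bound is hour 14, so C finishes at 14 + 6 = hour 20.
D cannot start until C (finishes hour 20, plus 2-hour gap → hour 22); A (finishes hour 9). The controlling bound is hour 22, so D finishes at 22 + 9 = hour 31.

31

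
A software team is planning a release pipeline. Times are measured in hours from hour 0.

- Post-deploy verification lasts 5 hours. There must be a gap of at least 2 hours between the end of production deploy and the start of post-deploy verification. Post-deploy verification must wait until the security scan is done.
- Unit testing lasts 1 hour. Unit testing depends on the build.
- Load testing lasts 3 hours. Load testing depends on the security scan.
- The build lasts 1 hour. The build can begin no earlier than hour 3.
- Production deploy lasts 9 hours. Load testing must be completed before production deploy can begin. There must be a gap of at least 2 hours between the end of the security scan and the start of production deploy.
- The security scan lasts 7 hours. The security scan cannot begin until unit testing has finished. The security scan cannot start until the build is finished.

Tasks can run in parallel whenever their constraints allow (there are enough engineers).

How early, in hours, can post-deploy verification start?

26

The build cannot begin until its own release at hour 3. It runs from hour 3 to 3 + 1 = hour 4.
Unit testing waits on the build (finishes hour 4), so it starts at hour 4 and finishes at 4 + 1 = hour 5.
The security scan cannot start until unit testing (finishes hour 5); the build (finishes hour 4). The controlling bound is hour 5, so the security scan finishes at 5 + 7 = hour 12.
After the security scan (finishes hour 12), load testing can start at hour 12 and finishes at hour 15.
Production deploy cannot start until load testing (finishes hour 15); the security scan (finishes hour 12, plus 2-hour gap → hour 14). The controlling bound is hour 15, so production deploy finishes at 15 + 9 = hour 24.
Post-deploy verification waits on production deploy (finishes hour 24, plus 2-hour gap → hour 26); the security scan (finishes hour 12). The latest of these is hour 26, which is the earliest post-deploy verification can start.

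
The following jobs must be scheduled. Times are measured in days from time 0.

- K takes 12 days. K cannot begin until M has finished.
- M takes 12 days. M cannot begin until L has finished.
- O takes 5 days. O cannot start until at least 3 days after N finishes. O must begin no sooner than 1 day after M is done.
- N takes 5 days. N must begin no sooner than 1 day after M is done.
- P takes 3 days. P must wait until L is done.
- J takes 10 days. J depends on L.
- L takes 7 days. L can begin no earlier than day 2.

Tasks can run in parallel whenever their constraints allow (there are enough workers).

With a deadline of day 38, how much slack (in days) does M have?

3

L waits on its own release at day 2, so it starts at day 2 and finishes at 2 + 7 = day 9.
M waits on L (finishes day 9), so it starts at day 9 and finishes at 9 + 12 = day 21.

Working backward from the deadline:
Nothing follows K; the deadline of day 38 is its only limit. It must start by 38 − 12 = day 26.
O must finish by day 38; it takes 5 days, so it must start by 38 − 5 = day 33.
Since O (must start by day 33, minus 3-day gap → day 30) depends on it, N must finish by day 30. Backing off its 5-day duration gives a latest start of day 25.
M must finish in time for K (must start by day 26); N (must start by day 25, minus 1-day gap → day 24); O (must start by day 33, minus 1-day gap → day 32). The tightest is day 24, so M must start by 24 − 12 = day 12.
So M can start as early as day 9 and as late as day 12, giving 12 − 9 = 3 days of slack.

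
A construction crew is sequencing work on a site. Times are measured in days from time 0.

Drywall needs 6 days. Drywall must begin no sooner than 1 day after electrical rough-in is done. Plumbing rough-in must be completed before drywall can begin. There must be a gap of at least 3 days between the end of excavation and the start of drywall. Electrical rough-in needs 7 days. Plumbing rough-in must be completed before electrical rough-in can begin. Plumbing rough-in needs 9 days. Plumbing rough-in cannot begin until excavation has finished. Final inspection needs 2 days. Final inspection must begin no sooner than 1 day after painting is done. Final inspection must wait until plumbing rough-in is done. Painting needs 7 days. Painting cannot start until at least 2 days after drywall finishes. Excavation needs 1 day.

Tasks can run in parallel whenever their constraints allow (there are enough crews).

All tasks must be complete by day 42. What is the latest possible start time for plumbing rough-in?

7

Final inspection has no dependents, so it just needs to finish by day 42. Starting by 42 − 2 = day 40 achieves that.
Painting has to be done before final inspection (must start by day 40, minus 1-day gap → day 39). That means finishing by day 39, i.e. starting by 39 − 7 = day 32.
Drywall has to be done before painting (must start by day 32, minus 2-day gap → day 30). That means finishing by day 30, i.e. starting by 30 − 6 = day 24.
Electrical rough-in feeds into drywall (must start by day 24, minus 1-day gap → day 23); so electrical rough-in must finish by day 23 and therefore start by day 16.
Plumbing rough-in feeds electrical rough-in (must start by day 16); drywall (must start by day 24); final inspection (must start by day 40). Taking the minimum, plumbing rough-in must finish by day 16 and start by 16 − 9 = day 7.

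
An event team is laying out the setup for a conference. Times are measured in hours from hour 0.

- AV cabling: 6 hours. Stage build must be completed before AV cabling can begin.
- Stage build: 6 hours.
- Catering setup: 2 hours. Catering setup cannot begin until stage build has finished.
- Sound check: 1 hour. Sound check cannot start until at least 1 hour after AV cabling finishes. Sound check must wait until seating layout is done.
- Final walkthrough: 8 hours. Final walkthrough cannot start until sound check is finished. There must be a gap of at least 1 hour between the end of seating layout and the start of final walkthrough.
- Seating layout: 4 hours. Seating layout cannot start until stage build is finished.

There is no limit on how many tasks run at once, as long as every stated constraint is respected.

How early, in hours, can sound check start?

13

Stage build can start immediately at hour 0; it finishes at hour 6.
Seating layout cannot begin until stage build (finishes hour 6). It runs from hour 6 to 6 + 4 = hour 10.
AV cabling cannot begin until stage build (finishes hour 6). It runs from hour 6 to 6 + 6 = hour 12.
Sound check waits on AV cabling (finishes hour 12, plus 1-hour gap → hour 13); seating layout (finishes hour 10). The latest of these is hour 13, which is the earliest sound check can start.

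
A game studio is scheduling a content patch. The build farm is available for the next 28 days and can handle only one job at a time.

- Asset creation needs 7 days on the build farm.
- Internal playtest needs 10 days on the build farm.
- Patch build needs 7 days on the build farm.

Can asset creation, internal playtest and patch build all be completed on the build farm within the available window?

Running back to back, the jobs need 7 + 10 + 7 = 24 days on the build farm.
Since 24 ≤ 28, they fit within the window.

Yes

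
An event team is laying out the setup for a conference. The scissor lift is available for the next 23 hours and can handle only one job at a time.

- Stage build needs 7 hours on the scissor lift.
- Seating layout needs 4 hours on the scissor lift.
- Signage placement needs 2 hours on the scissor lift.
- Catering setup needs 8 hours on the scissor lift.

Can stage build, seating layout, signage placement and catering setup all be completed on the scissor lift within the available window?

Yes

Running back to back, the jobs need 7 + 4 + 2 + 8 = 21 hours on the scissor lift.
Since 21 ≤ 23, they fit within the window.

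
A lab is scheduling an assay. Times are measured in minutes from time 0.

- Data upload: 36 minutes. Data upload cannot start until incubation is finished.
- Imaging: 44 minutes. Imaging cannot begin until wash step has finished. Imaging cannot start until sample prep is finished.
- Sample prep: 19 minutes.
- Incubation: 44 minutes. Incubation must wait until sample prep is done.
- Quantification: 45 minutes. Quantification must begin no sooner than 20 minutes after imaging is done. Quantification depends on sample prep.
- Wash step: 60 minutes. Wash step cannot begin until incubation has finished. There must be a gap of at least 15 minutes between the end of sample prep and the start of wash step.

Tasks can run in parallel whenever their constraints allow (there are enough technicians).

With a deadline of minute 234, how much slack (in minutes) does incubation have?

2

Sample prep has no prerequisites, so it starts at minute 0 and finishes at minute 19.
Incubation waits on sample prep (finishes minute 19), so it starts at minute 19 and finishes at 19 + 44 = minute 63.

Working backward from the deadline:
Quantification has no dependents, so it just needs to finish by minute 234. Starting by 234 − 45 = minute 189 achieves that.
Since quantification (must start by minute 189, minus 20-minute gap → minute 169) depends on it, imaging must finish by minute 169. Backing off its 44-minute duration gives a latest start of minute 125.
Since imaging (must start by minute 125) depends on it, wash step must finish by minute 125. Backing off its 60-minute duration gives a latest start of minute 65.
To finish by minute 234, data upload (duration 36) must start no later than minute 198.
Incubation feeds wash step (must start by minute 65); data upload (must start by minute 198). Taking the minimum, incubation must finish by minute 65 and start by 65 − 44 = minute 21.
So incubation can start as early as minute 19 and as late as minute 21, giving 21 − 19 = 2 minutes of slack.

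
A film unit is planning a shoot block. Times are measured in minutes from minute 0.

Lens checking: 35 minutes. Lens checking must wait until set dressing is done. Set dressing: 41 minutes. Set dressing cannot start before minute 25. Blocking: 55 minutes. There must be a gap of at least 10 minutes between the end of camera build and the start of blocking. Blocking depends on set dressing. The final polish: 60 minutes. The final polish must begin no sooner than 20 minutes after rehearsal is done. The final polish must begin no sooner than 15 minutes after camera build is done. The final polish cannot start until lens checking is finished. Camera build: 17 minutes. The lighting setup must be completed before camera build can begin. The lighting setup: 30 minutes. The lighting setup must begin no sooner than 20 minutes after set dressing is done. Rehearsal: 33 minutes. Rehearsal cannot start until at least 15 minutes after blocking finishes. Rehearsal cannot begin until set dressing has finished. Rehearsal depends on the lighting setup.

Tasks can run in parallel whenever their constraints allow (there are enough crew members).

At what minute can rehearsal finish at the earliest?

246

Set dressing cannot begin until its own release at minute 25. It runs from minute 25 to 25 + 41 = minute 66.
The lighting setup cannot begin until set dressing (finishes minute 66, plus 20-minute gap → minute 86). It runs from minute 86 to 86 + 30 = minute 116.
Camera build cannot begin until the lighting setup (finishes minute 116). It runs from minute 116 to 116 + 17 = minute 133.
For blocking: camera build (finishes minute 133, plus 10-minute gap → minute 143); set dressing (finishes minute 66). Taking the maximum gives a start of minute 143, and it finishes at 143 + 55 = minute 198.
Rehearsal has to wait for blocking (finishes minute 198, plus 15-minute gap → minute 213); set dressing (finishes minute 66); the lighting setup (finishes minute 116). The latest of these is minute 213, so rehearsal runs minute 213 to 213 + 33 = minute 246.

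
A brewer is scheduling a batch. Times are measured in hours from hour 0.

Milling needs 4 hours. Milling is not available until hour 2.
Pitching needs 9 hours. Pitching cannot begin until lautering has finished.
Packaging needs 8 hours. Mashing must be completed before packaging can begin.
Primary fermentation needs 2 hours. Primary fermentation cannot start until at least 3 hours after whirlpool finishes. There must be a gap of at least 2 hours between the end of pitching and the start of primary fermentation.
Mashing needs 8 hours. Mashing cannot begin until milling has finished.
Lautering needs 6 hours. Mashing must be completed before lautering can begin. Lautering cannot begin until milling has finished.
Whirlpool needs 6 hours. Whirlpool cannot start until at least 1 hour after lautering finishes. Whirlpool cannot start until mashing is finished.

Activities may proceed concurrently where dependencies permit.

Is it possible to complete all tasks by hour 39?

Yes

Milling cannot begin until its own release at hour 2. It runs from hour 2 to 2 + 4 = hour 6.
Mashing cannot begin until milling (finishes hour 6). It runs from hour 6 to 6 + 8 = hour 14.
Packaging cannot begin until mashing (finishes hour 14). It runs from hour 14 to 14 + 8 = hour 22.
Lautering needs all of mashing (finishes hour 14); milling (finishes hour 6). That puts its earliest start at hour 14; it finishes at 14 + 6 = hour 20.
Pitching cannot begin until lautering (finishes hour 20). It runs from hour 20 to 20 + 9 = hour 29.
Whirlpool has to wait for lautering (finishes hour 20, plus 1-hour gap → hour 21); mashing (finishes hour 14). The latest of these is hour 21, so whirlpool runs hour 21 to 21 + 6 = hour 27.
Primary fermentation has to wait for whirlpool (finishes hour 27, plus 3-hour gap → hour 30); pitching (finishes hour 29, plus 2-hour gap → hour 31). The latest of these is hour 31, so primary fermentation runs hour 31 to 31 + 2 = hour 33.
Every task is finished by hour 33, which is no later than the deadline of 39, so the schedule is feasible.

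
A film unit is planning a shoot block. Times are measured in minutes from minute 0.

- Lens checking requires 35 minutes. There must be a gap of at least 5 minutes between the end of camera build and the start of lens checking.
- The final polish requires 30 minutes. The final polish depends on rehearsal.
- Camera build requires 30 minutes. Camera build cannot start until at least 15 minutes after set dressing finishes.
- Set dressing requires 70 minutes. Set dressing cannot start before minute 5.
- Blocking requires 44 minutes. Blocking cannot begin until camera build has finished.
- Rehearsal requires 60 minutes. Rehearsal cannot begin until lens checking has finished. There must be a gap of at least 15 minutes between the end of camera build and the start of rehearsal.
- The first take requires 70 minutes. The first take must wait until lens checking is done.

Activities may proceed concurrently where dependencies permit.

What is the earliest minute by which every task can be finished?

Set dressing waits on its own release at minute 5, so it starts at minute 5 and finishes at 5 + 70 = minute 75.
After set dressing (finishes minute 75, plus 15-minute gap → minute 90), camera build can start at minute 90 and finishes at minute 120.
Blocking cannot begin until camera build (finishes minute 120). It runs from minute 120 to 120 + 44 = minute 164.
Lens checking waits on camera build (finishes minute 120, plus 5-minute gap → minute 125), so it starts at minute 125 and finishes at 125 + 35 = minute 160.
After lens checking (finishes minute 160), the first take can start at minute 160 and finishes at minute 230.
For rehearsal: lens checking (finishes minute 160); camera build (finishes minute 120, plus 15-minute gap → minute 135). Taking the maximum gives a start of minute 160, and it finishes at 160 + 60 = minute 220.
The final polish cannot begin until rehearsal (finishes minute 220). It runs from minute 220 to 220 + 30 = minute 250.
All tasks are finished once the last one completes. Finish times: Set dressing at 75, Camera build at 120, Lens checking at 160, Blocking at 164, Rehearsal at 220, The final polish at 250, The first take at 230. The latest is minute 250.

250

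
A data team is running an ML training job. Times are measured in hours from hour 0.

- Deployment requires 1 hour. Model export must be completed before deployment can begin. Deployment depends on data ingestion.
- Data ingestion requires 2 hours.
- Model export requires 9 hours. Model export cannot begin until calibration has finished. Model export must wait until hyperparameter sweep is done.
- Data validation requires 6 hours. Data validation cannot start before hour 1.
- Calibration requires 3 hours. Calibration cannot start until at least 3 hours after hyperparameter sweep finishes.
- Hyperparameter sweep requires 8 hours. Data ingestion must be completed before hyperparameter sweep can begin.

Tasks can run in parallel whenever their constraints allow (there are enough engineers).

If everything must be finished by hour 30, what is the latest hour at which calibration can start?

17

To finish by hour 30, deployment (duration 1) must start no later than hour 29.
Since deployment (must start by hour 29) depends on it, model export must finish by hour 29. Backing off its 9-hour duration gives a latest start of hour 20.
Calibration has to be done before model export (must start by hour 20). That means finishing by hour 20, i.e. starting by 20 − 3 = hour 17.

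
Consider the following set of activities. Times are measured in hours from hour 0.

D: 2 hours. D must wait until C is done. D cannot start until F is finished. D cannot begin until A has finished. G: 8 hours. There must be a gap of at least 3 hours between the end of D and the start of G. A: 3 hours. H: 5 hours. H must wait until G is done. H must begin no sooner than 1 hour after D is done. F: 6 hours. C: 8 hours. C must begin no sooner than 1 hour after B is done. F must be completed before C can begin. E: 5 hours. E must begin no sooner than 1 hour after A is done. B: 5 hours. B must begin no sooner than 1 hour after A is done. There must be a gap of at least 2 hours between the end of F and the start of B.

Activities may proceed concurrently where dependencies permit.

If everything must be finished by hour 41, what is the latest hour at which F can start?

1

To finish by hour 41, H (duration 5) must start no later than hour 36.
G feeds into H (must start by hour 36); so G must finish by hour 36 and therefore start by hour 28.
D has several dependents: G (must start by hour 28, minus 3-hour gap → hour 25); H (must start by hour 36, minus 1-hour gap → hour 35). The earliest of those limits is hour 25, so D must start by 25 − 2 = hour 23.
C has to be done before D (must start by hour 23). That means finishing by hour 23, i.e. starting by 23 − 8 = hour 15.
B has to be done before C (must start by hour 15, minus 1-hour gap → hour 14). That means finishing by hour 14, i.e. starting by 14 − 5 = hour 9.
For F: B (must start by hour 9, minus 2-hour gap → hour 7); C (must start by hour 15); D (must start by hour 23). The most restrictive is hour 7; with a 6-hour duration, F must start by hour 1.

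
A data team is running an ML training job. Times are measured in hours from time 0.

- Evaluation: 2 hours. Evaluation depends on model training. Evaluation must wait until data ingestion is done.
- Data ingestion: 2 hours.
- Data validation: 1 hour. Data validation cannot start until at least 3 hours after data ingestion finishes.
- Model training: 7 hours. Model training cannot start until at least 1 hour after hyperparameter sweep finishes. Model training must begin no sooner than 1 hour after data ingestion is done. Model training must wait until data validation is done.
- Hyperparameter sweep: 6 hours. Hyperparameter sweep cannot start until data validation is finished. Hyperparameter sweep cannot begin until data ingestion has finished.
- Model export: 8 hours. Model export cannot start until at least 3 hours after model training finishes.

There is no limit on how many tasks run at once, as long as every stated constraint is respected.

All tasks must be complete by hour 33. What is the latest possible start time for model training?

15

Nothing follows evaluation; the deadline of hour 33 is its only limit. It must start by 33 − 2 = hour 31.
Nothing follows model export; the deadline of hour 33 is its only limit. It must start by 33 − 8 = hour 25.
Model training feeds evaluation (must start by hour 31); model export (must start by hour 25, minus 3-hour gap → hour 22). Taking the minimum, model training must finish by hour 22 and start by 22 − 7 = hour 15.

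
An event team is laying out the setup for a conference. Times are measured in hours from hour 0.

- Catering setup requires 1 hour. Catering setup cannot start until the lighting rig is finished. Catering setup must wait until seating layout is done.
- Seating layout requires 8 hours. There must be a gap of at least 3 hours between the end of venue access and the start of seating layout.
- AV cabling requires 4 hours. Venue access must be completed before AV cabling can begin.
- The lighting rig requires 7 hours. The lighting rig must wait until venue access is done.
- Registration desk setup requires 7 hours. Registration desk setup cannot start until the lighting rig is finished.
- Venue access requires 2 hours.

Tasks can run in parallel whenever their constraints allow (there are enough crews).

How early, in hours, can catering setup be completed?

14

Venue access has no prerequisites, so it starts at hour 0 and finishes at hour 2.
Seating layout waits on venue access (finishes hour 2, plus 3-hour gap → hour 5), so it starts at hour 5 and finishes at 5 + 8 = hour 13.
After venue access (finishes hour 2), the lighting rig can start at hour 2 and finishes at hour 9.
Catering setup needs all of the lighting rig (finishes hour 9); seating layout (finishes hour 13). That puts its earliest start at hour 13; it finishes at 13 + 1 = hour 14.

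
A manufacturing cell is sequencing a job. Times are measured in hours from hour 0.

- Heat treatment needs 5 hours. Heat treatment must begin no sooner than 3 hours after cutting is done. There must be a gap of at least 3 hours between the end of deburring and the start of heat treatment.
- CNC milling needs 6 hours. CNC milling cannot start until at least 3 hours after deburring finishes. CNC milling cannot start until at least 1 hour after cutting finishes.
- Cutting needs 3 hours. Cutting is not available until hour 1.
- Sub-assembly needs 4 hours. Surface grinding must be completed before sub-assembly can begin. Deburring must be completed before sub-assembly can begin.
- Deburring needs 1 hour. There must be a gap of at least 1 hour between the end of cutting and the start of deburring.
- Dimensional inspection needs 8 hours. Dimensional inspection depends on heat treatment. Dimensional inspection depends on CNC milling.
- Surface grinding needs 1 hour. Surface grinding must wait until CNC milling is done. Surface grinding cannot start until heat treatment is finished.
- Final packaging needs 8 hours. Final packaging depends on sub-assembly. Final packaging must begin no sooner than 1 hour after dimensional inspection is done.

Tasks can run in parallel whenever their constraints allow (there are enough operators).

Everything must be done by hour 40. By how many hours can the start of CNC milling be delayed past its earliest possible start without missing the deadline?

Cutting waits on its own release at hour 1, so it starts at hour 1 and finishes at 1 + 3 = hour 4.
After cutting (finishes hour 4, plus 1-hour gap → hour 5), deburring can start at hour 5 and finishes at hour 6.
CNC milling has to wait for deburring (finishes hour 6, plus 3-hour gap → hour 9); cutting (finishes hour 4, plus 1-hour gap → hour 5). The latest of these is hour 9, so CNC milling runs hour 9 to 9 + 6 = hour 15.

Working backward from the deadline:
Final packaging has no dependents, so it just needs to finish by hour 40. Starting by 40 − 8 = hour 32 achieves that.
Sub-assembly must finish before final packaging (must start by hour 32). With a 4-hour duration, sub-assembly must start by 32 − 4 = hour 28.
Since sub-assembly (must start by hour 28) depends on it, surface grinding must finish by hour 28. Backing off its 1-hour duration gives a latest start of hour 27.
Since final packaging (must start by hour 32, minus 1-hour gap → hour 31) depends on it, dimensional inspection must finish by hour 31. Backing off its 8-hour duration gives a latest start of hour 23.
CNC milling feeds surface grinding (must start by hour 27); dimensional inspection (must start by hour 23). Taking the minimum, CNC milling must finish by hour 23 and start by 23 − 6 = hour 17.
So CNC milling can start as early as hour 9 and as late as hour 17, giving 17 − 9 = 8 hours of slack.

8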